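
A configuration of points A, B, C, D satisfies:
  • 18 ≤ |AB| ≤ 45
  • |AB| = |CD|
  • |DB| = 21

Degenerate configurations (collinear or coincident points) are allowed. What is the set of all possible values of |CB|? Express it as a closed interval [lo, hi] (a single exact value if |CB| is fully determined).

|CB| ∈ [0, 66]  (≈ [0.0000, 66.0000])

|AB| ∈ [18, 45]
|BD| ∈ {21}
|CD| ∈ [18, 45]
|AD| ∈ [0, 66]
|BC| ∈ [0, 66]
|AC| ∈ [0, 111]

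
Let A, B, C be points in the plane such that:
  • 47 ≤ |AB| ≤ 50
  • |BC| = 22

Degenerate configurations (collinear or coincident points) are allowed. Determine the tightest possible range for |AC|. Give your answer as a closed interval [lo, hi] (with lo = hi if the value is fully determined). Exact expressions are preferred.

|AB| ∈ [47, 50]
|BC| ∈ {22}
|AC| ∈ [25, 72]

|AC| ∈ [25, 72]  (≈ [25.0000, 72.0000])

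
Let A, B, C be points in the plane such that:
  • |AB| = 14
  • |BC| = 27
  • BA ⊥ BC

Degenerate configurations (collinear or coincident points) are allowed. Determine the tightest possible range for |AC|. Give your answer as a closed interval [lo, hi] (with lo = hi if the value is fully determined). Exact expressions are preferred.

|AC| = 5·√(37)  (≈ 30.4138)

|AB| ∈ {14}
|BC| ∈ {27}
|AC| ∈ {5·√(37)}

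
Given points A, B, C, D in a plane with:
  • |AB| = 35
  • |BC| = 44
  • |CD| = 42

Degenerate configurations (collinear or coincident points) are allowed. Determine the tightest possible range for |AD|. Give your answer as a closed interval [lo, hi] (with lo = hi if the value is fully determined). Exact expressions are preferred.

|AB| ∈ {35}
|BC| ∈ {44}
|CD| ∈ {42}
|AC| ∈ [9, 79]
|BD| ∈ [2, 86]
|AD| ∈ [0, 121]

|AD| ∈ [0, 121]  (≈ [0.0000, 121.0000])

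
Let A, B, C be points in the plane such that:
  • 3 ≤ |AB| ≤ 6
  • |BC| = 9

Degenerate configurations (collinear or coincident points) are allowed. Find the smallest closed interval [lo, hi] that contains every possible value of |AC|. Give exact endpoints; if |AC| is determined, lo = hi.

|AB| ∈ [3, 6]
|BC| ∈ {9}
|AC| ∈ [3, 15]

|AC| ∈ [3, 15]  (≈ [3.0000, 15.0000])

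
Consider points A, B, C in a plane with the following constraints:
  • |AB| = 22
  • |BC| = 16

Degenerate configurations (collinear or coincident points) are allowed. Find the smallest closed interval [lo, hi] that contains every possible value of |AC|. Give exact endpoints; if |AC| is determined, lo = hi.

|AC| ∈ [6, 38]  (≈ [6.0000, 38.0000])

|AB| ∈ {22}
|BC| ∈ {16}
|AC| ∈ [6, 38]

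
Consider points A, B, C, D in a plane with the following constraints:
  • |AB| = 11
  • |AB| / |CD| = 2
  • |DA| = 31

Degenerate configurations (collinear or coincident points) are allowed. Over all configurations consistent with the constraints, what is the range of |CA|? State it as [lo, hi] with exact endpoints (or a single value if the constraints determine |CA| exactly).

|AB| ∈ {11}
|AD| ∈ {31}
|CD| ∈ {11/2}
|BD| ∈ [20, 42]
|AC| ∈ [51/2, 73/2]
|BC| ∈ [29/2, 95/2]

|CA| ∈ [51/2, 73/2]  (≈ [25.5000, 36.5000])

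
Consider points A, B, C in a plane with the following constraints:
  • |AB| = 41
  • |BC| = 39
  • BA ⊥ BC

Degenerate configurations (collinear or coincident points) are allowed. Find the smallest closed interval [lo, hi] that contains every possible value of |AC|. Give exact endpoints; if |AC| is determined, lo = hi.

|AB| ∈ {41}
|BC| ∈ {39}
|AC| ∈ {√(3202)}

|AC| = √(3202)  (≈ 56.5862)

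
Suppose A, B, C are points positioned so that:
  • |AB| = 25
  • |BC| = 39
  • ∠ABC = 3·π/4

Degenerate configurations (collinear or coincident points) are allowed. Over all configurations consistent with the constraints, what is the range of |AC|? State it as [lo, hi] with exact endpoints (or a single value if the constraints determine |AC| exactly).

|AC| = √(975·√(2) + 2146)  (≈ 59.3705)

|AB| ∈ {25}
|BC| ∈ {39}
|AC| ∈ {√(975·√(2) + 2146)}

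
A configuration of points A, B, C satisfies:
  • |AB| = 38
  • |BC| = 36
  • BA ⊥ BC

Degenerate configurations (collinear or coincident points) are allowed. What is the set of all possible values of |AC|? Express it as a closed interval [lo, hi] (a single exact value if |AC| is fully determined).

|AC| = 2·√(685)  (≈ 52.3450)

|AB| ∈ {38}
|BC| ∈ {36}
|AC| ∈ {2·√(685)}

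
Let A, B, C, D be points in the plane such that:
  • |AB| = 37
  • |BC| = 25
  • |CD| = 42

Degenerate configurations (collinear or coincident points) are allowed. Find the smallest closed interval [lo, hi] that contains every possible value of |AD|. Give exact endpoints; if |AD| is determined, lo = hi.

|AB| ∈ {37}
|BC| ∈ {25}
|CD| ∈ {42}
|AC| ∈ [12, 62]
|BD| ∈ [17, 67]
|AD| ∈ [0, 104]

|AD| ∈ [0, 104]  (≈ [0.0000, 104.0000])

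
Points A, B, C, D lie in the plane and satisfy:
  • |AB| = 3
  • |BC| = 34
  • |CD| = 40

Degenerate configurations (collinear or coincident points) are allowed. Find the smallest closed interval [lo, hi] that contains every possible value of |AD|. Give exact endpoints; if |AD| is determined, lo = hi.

|AD| ∈ [3, 77]  (≈ [3.0000, 77.0000])

|AB| ∈ {3}
|BC| ∈ {34}
|CD| ∈ {40}
|AC| ∈ [31, 37]
|BD| ∈ [6, 74]
|AD| ∈ [3, 77]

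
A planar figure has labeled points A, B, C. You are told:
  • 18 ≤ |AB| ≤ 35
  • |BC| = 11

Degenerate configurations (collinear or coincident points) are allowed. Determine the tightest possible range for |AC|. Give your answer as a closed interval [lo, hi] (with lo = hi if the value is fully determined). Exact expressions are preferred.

|AC| ∈ [7, 46]  (≈ [7.0000, 46.0000])

|AB| ∈ [18, 35]
|BC| ∈ {11}
|AC| ∈ [7, 46]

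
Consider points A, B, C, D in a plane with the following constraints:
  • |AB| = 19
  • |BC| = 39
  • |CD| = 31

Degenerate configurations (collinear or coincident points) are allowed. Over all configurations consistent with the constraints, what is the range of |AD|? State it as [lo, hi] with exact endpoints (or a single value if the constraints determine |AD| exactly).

|AD| ∈ [0, 89]  (≈ [0.0000, 89.0000])

|AB| ∈ {19}
|BC| ∈ {39}
|CD| ∈ {31}
|AC| ∈ [20, 58]
|BD| ∈ [8, 70]
|AD| ∈ [0, 89]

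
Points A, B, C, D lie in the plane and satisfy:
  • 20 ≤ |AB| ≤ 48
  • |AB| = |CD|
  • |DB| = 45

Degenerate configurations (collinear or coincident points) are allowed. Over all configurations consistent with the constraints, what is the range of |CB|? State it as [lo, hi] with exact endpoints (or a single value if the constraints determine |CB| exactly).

|CB| ∈ [0, 93]  (≈ [0.0000, 93.0000])

|AB| ∈ [20, 48]
|BD| ∈ {45}
|CD| ∈ [20, 48]
|AD| ∈ [0, 93]
|BC| ∈ [0, 93]
|AC| ∈ [0, 141]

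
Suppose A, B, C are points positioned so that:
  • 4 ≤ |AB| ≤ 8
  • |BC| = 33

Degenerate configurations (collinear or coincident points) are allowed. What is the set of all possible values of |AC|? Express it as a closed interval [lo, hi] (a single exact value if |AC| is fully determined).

|AC| ∈ [25, 41]  (≈ [25.0000, 41.0000])

|AB| ∈ [4, 8]
|BC| ∈ {33}
|AC| ∈ [25, 41]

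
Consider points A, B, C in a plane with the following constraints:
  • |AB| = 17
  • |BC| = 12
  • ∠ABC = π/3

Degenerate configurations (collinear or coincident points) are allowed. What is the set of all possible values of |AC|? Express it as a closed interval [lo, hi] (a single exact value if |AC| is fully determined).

|AC| = √(229)  (≈ 15.1327)

|AB| ∈ {17}
|BC| ∈ {12}
|AC| ∈ {√(229)}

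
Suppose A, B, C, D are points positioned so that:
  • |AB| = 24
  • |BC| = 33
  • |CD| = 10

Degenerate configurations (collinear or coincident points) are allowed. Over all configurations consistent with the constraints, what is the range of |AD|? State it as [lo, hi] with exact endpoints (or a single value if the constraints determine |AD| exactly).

|AB| ∈ {24}
|BC| ∈ {33}
|CD| ∈ {10}
|AC| ∈ [9, 57]
|BD| ∈ [23, 43]
|AD| ∈ [0, 67]

|AD| ∈ [0, 67]  (≈ [0.0000, 67.0000])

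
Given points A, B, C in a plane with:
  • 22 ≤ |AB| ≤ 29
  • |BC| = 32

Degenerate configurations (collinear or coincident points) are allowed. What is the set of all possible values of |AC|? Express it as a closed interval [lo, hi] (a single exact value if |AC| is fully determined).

|AB| ∈ [22, 29]
|BC| ∈ {32}
|AC| ∈ [3, 61]

|AC| ∈ [3, 61]  (≈ [3.0000, 61.0000])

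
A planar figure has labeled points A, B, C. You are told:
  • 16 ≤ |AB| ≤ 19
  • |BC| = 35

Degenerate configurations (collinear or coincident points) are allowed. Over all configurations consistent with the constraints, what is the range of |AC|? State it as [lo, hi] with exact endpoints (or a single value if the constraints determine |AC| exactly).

|AC| ∈ [16, 54]  (≈ [16.0000, 54.0000])

|AB| ∈ [16, 19]
|BC| ∈ {35}
|AC| ∈ [16, 54]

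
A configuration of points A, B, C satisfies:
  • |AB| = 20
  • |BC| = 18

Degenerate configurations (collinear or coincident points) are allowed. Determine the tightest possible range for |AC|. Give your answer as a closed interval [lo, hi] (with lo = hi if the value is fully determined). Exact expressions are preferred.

|AB| ∈ {20}
|BC| ∈ {18}
|AC| ∈ [2, 38]

|AC| ∈ [2, 38]  (≈ [2.0000, 38.0000])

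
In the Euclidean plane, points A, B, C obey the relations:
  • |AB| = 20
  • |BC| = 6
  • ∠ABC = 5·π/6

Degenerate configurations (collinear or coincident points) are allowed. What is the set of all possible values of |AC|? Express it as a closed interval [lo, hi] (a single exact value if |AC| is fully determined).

|AC| = 2·√(30·√(3) + 109)  (≈ 25.3741)

|AB| ∈ {20}
|BC| ∈ {6}
|AC| ∈ {2·√(30·√(3) + 109)}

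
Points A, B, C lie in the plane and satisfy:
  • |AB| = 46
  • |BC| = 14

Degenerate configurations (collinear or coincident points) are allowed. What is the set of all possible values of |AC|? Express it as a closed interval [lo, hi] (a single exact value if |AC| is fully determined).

|AB| ∈ {46}
|BC| ∈ {14}
|AC| ∈ [32, 60]

|AC| ∈ [32, 60]  (≈ [32.0000, 60.0000])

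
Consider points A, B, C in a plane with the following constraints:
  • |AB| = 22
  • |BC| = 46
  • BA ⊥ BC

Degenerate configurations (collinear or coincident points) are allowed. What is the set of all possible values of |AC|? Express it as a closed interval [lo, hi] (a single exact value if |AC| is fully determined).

|AB| ∈ {22}
|BC| ∈ {46}
|AC| ∈ {10·√(26)}

|AC| = 10·√(26)  (≈ 50.9902)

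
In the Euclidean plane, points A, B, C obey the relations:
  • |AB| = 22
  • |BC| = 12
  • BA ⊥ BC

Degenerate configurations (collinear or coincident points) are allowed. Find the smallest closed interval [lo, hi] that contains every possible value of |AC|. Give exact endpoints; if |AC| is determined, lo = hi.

|AB| ∈ {22}
|BC| ∈ {12}
|AC| ∈ {2·√(157)}

|AC| = 2·√(157)  (≈ 25.0599)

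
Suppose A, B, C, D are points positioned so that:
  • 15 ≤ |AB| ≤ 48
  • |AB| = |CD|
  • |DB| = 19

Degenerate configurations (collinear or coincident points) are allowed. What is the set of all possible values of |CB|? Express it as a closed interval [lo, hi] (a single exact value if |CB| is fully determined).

|AB| ∈ [15, 48]
|BD| ∈ {19}
|CD| ∈ [15, 48]
|AD| ∈ [0, 67]
|BC| ∈ [0, 67]
|AC| ∈ [0, 115]

|CB| ∈ [0, 67]  (≈ [0.0000, 67.0000])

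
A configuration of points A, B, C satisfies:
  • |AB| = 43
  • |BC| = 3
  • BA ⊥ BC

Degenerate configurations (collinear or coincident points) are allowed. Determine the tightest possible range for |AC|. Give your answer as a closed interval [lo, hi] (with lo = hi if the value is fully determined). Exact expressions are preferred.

|AC| = √(1858)  (≈ 43.1045)

|AB| ∈ {43}
|BC| ∈ {3}
|AC| ∈ {√(1858)}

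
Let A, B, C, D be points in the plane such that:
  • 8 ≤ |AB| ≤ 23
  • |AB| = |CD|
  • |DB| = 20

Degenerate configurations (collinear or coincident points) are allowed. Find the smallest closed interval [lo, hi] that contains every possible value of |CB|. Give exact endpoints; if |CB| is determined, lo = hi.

|CB| ∈ [0, 43]  (≈ [0.0000, 43.0000])

|AB| ∈ [8, 23]
|BD| ∈ {20}
|CD| ∈ [8, 23]
|AD| ∈ [0, 43]
|BC| ∈ [0, 43]
|AC| ∈ [0, 66]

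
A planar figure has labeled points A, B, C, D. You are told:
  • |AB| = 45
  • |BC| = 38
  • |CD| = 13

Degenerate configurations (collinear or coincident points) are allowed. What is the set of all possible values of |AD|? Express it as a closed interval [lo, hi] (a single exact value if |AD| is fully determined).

|AD| ∈ [0, 96]  (≈ [0.0000, 96.0000])

|AB| ∈ {45}
|BC| ∈ {38}
|CD| ∈ {13}
|AC| ∈ [7, 83]
|BD| ∈ [25, 51]
|AD| ∈ [0, 96]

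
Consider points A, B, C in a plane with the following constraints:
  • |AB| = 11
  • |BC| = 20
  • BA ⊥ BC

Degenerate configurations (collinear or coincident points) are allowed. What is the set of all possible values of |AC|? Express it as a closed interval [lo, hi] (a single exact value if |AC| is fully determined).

|AC| = √(521)  (≈ 22.8254)

|AB| ∈ {11}
|BC| ∈ {20}
|AC| ∈ {√(521)}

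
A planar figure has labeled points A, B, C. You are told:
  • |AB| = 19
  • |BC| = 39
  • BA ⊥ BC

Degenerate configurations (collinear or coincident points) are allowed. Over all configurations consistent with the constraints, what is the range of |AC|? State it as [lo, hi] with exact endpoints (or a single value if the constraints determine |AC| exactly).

|AB| ∈ {19}
|BC| ∈ {39}
|AC| ∈ {√(1882)}

|AC| = √(1882)  (≈ 43.3820)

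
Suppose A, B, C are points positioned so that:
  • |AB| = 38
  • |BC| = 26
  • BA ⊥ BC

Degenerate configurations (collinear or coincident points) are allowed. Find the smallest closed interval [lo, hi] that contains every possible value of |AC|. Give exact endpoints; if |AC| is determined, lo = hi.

|AB| ∈ {38}
|BC| ∈ {26}
|AC| ∈ {2·√(530)}

|AC| = 2·√(530)  (≈ 46.0435)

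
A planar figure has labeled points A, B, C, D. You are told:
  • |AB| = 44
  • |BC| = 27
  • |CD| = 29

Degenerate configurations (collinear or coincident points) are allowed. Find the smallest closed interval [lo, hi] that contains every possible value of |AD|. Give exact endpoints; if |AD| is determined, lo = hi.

|AD| ∈ [0, 100]  (≈ [0.0000, 100.0000])

|AB| ∈ {44}
|BC| ∈ {27}
|CD| ∈ {29}
|AC| ∈ [17, 71]
|BD| ∈ [2, 56]
|AD| ∈ [0, 100]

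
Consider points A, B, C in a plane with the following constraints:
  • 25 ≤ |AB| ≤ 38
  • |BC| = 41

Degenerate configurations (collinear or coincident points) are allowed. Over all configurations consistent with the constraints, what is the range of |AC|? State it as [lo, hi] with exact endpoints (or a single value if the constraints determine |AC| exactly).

|AC| ∈ [3, 79]  (≈ [3.0000, 79.0000])

|AB| ∈ [25, 38]
|BC| ∈ {41}
|AC| ∈ [3, 79]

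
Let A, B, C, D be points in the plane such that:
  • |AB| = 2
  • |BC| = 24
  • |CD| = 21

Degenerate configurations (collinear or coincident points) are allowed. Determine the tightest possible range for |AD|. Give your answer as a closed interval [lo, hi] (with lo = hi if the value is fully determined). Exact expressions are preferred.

|AB| ∈ {2}
|BC| ∈ {24}
|CD| ∈ {21}
|AC| ∈ [22, 26]
|BD| ∈ [3, 45]
|AD| ∈ [1, 47]

|AD| ∈ [1, 47]  (≈ [1.0000, 47.0000])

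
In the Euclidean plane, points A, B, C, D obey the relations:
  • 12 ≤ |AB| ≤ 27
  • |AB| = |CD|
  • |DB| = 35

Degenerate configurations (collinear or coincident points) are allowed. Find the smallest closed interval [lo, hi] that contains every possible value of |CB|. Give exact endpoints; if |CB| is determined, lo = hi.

|AB| ∈ [12, 27]
|BD| ∈ {35}
|CD| ∈ [12, 27]
|AD| ∈ [8, 62]
|BC| ∈ [8, 62]
|AC| ∈ [0, 89]

|CB| ∈ [8, 62]  (≈ [8.0000, 62.0000])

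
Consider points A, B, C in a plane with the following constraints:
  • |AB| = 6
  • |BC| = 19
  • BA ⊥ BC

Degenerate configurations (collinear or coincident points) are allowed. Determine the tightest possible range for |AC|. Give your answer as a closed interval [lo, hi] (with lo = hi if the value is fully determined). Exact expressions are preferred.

|AB| ∈ {6}
|BC| ∈ {19}
|AC| ∈ {√(397)}

|AC| = √(397)  (≈ 19.9249)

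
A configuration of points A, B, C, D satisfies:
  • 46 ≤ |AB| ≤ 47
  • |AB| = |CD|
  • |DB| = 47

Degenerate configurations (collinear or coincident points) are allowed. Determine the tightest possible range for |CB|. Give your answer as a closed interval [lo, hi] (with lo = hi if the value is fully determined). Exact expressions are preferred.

|AB| ∈ [46, 47]
|BD| ∈ {47}
|CD| ∈ [46, 47]
|AD| ∈ [0, 94]
|BC| ∈ [0, 94]
|AC| ∈ [0, 141]

|CB| ∈ [0, 94]  (≈ [0.0000, 94.0000])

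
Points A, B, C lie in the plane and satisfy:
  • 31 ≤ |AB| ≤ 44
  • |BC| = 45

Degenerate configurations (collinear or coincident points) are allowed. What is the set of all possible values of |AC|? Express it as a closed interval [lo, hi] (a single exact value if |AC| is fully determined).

|AB| ∈ [31, 44]
|BC| ∈ {45}
|AC| ∈ [1, 89]

|AC| ∈ [1, 89]  (≈ [1.0000, 89.0000])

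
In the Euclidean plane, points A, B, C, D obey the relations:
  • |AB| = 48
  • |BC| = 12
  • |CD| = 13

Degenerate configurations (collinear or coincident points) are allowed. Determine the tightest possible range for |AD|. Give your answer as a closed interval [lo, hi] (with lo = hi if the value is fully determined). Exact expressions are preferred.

|AB| ∈ {48}
|BC| ∈ {12}
|CD| ∈ {13}
|AC| ∈ [36, 60]
|BD| ∈ [1, 25]
|AD| ∈ [23, 73]

|AD| ∈ [23, 73]  (≈ [23.0000, 73.0000])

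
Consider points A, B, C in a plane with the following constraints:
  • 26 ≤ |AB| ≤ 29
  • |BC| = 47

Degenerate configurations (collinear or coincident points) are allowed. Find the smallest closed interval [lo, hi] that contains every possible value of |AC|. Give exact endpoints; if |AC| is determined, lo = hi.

|AC| ∈ [18, 76]  (≈ [18.0000, 76.0000])

|AB| ∈ [26, 29]
|BC| ∈ {47}
|AC| ∈ [18, 76]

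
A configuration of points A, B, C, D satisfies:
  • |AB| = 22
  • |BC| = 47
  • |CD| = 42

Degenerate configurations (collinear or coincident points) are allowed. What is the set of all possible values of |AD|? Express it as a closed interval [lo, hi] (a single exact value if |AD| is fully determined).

|AD| ∈ [0, 111]  (≈ [0.0000, 111.0000])

|AB| ∈ {22}
|BC| ∈ {47}
|CD| ∈ {42}
|AC| ∈ [25, 69]
|BD| ∈ [5, 89]
|AD| ∈ [0, 111]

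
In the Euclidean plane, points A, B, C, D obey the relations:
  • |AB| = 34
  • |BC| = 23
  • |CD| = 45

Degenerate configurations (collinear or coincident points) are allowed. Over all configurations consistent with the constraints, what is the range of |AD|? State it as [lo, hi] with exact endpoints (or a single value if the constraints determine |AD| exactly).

|AB| ∈ {34}
|BC| ∈ {23}
|CD| ∈ {45}
|AC| ∈ [11, 57]
|BD| ∈ [22, 68]
|AD| ∈ [0, 102]

|AD| ∈ [0, 102]  (≈ [0.0000, 102.0000])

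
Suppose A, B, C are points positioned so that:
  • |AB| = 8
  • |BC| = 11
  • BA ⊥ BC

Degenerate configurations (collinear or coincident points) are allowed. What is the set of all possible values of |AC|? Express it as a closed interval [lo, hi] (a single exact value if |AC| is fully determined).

|AC| = √(185)  (≈ 13.6015)

|AB| ∈ {8}
|BC| ∈ {11}
|AC| ∈ {√(185)}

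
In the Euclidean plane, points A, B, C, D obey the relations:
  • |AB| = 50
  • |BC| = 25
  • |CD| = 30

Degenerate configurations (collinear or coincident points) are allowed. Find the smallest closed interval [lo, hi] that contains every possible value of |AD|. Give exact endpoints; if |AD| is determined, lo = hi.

|AD| ∈ [0, 105]  (≈ [0.0000, 105.0000])

|AB| ∈ {50}
|BC| ∈ {25}
|CD| ∈ {30}
|AC| ∈ [25, 75]
|BD| ∈ [5, 55]
|AD| ∈ [0, 105]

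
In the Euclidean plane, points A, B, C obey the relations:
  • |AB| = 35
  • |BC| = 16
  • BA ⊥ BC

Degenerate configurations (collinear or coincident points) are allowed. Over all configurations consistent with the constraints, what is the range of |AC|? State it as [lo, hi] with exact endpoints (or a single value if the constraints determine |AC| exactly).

|AB| ∈ {35}
|BC| ∈ {16}
|AC| ∈ {√(1481)}

|AC| = √(1481)  (≈ 38.4838)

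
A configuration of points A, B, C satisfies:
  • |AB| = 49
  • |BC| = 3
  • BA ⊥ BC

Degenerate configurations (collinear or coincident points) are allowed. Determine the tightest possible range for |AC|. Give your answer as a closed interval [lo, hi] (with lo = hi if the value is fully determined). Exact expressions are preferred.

|AC| = √(2410)  (≈ 49.0918)

|AB| ∈ {49}
|BC| ∈ {3}
|AC| ∈ {√(2410)}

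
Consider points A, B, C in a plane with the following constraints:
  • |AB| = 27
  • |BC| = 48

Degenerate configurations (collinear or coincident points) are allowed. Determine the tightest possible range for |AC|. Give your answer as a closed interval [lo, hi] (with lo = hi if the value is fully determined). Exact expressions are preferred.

|AC| ∈ [21, 75]  (≈ [21.0000, 75.0000])

|AB| ∈ {27}
|BC| ∈ {48}
|AC| ∈ [21, 75]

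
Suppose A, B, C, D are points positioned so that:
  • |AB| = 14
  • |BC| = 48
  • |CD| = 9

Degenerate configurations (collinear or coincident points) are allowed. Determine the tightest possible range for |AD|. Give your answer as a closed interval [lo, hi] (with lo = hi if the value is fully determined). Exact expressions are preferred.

|AD| ∈ [25, 71]  (≈ [25.0000, 71.0000])

|AB| ∈ {14}
|BC| ∈ {48}
|CD| ∈ {9}
|AC| ∈ [34, 62]
|BD| ∈ [39, 57]
|AD| ∈ [25, 71]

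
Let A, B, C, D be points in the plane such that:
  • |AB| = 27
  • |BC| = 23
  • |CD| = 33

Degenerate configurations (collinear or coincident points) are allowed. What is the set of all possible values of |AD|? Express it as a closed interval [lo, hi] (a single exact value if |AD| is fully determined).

|AB| ∈ {27}
|BC| ∈ {23}
|CD| ∈ {33}
|AC| ∈ [4, 50]
|BD| ∈ [10, 56]
|AD| ∈ [0, 83]

|AD| ∈ [0, 83]  (≈ [0.0000, 83.0000])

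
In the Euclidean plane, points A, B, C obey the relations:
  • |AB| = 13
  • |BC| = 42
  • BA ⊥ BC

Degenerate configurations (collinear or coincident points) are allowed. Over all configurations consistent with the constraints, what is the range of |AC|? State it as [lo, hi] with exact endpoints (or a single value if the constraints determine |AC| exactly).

|AB| ∈ {13}
|BC| ∈ {42}
|AC| ∈ {√(1933)}

|AC| = √(1933)  (≈ 43.9659)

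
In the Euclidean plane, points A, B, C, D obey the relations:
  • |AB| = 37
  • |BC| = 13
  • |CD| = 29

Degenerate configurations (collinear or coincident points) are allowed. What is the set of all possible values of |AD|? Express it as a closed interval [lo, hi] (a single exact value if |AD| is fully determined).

|AB| ∈ {37}
|BC| ∈ {13}
|CD| ∈ {29}
|AC| ∈ [24, 50]
|BD| ∈ [16, 42]
|AD| ∈ [0, 79]

|AD| ∈ [0, 79]  (≈ [0.0000, 79.0000])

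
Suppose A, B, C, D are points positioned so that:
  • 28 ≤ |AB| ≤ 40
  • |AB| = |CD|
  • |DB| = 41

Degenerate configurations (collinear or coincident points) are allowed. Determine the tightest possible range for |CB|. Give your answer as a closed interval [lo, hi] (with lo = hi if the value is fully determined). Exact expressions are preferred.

|AB| ∈ [28, 40]
|BD| ∈ {41}
|CD| ∈ [28, 40]
|AD| ∈ [1, 81]
|BC| ∈ [1, 81]
|AC| ∈ [0, 121]

|CB| ∈ [1, 81]  (≈ [1.0000, 81.0000])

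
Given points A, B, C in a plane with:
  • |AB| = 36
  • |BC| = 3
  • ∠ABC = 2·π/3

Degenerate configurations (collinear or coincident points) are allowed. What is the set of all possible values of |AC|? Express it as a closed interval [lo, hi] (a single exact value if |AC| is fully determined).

|AC| = 3·√(157)  (≈ 37.5899)

|AB| ∈ {36}
|BC| ∈ {3}
|AC| ∈ {3·√(157)}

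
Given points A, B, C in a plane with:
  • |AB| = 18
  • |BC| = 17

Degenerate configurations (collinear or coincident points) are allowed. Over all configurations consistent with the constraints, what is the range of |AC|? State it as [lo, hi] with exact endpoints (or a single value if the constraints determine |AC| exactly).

|AB| ∈ {18}
|BC| ∈ {17}
|AC| ∈ [1, 35]

|AC| ∈ [1, 35]  (≈ [1.0000, 35.0000])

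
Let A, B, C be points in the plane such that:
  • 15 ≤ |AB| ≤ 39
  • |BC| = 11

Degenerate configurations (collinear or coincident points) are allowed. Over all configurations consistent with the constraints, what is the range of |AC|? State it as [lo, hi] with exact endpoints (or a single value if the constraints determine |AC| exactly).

|AB| ∈ [15, 39]
|BC| ∈ {11}
|AC| ∈ [4, 50]

|AC| ∈ [4, 50]  (≈ [4.0000, 50.0000])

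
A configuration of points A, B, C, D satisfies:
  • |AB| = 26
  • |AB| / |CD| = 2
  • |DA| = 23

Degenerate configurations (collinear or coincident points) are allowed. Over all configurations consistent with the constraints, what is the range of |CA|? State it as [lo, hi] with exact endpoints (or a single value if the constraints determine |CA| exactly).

|AB| ∈ {26}
|AD| ∈ {23}
|CD| ∈ {13}
|BD| ∈ [3, 49]
|AC| ∈ [10, 36]
|BC| ∈ [0, 62]

|CA| ∈ [10, 36]  (≈ [10.0000, 36.0000])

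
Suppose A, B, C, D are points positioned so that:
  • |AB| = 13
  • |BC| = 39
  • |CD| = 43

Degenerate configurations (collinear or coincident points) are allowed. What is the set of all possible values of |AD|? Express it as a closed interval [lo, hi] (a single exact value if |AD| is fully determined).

|AB| ∈ {13}
|BC| ∈ {39}
|CD| ∈ {43}
|AC| ∈ [26, 52]
|BD| ∈ [4, 82]
|AD| ∈ [0, 95]

|AD| ∈ [0, 95]  (≈ [0.0000, 95.0000])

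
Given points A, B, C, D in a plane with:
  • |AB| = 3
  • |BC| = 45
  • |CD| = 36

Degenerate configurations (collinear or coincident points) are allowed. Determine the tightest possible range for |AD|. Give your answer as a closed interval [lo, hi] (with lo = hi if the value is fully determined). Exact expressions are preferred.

|AD| ∈ [6, 84]  (≈ [6.0000, 84.0000])

|AB| ∈ {3}
|BC| ∈ {45}
|CD| ∈ {36}
|AC| ∈ [42, 48]
|BD| ∈ [9, 81]
|AD| ∈ [6, 84]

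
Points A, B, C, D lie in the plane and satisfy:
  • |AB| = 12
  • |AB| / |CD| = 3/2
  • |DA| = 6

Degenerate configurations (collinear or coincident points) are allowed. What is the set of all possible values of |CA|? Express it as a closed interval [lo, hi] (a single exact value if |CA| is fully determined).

|CA| ∈ [2, 14]  (≈ [2.0000, 14.0000])

|AB| ∈ {12}
|AD| ∈ {6}
|CD| ∈ {8}
|BD| ∈ [6, 18]
|AC| ∈ [2, 14]
|BC| ∈ [0, 26]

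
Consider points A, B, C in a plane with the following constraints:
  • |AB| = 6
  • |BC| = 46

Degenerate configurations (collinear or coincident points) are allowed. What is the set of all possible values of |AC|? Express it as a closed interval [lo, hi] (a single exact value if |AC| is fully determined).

|AB| ∈ {6}
|BC| ∈ {46}
|AC| ∈ [40, 52]

|AC| ∈ [40, 52]  (≈ [40.0000, 52.0000])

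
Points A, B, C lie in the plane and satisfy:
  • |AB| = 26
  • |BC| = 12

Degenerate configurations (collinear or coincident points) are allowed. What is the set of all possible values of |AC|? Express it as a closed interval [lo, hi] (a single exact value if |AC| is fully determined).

|AC| ∈ [14, 38]  (≈ [14.0000, 38.0000])

|AB| ∈ {26}
|BC| ∈ {12}
|AC| ∈ [14, 38]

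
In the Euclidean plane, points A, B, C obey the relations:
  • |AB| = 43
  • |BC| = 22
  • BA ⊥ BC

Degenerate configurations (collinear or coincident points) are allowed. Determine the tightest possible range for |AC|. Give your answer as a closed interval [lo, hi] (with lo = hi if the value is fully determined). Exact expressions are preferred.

|AC| = √(2333)  (≈ 48.3011)

|AB| ∈ {43}
|BC| ∈ {22}
|AC| ∈ {√(2333)}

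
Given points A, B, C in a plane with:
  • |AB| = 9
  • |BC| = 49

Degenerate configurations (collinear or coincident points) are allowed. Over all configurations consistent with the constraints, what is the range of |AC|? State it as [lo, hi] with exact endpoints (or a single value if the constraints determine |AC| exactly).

|AC| ∈ [40, 58]  (≈ [40.0000, 58.0000])

|AB| ∈ {9}
|BC| ∈ {49}
|AC| ∈ [40, 58]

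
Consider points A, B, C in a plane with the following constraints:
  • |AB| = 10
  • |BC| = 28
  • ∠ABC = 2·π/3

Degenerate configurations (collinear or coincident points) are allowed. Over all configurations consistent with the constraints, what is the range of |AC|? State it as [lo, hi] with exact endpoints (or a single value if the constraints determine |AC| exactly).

|AC| = 2·√(291)  (≈ 34.1174)

|AB| ∈ {10}
|BC| ∈ {28}
|AC| ∈ {2·√(291)}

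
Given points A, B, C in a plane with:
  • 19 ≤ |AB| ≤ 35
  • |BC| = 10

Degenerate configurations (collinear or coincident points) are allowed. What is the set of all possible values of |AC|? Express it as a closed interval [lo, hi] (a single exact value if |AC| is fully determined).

|AB| ∈ [19, 35]
|BC| ∈ {10}
|AC| ∈ [9, 45]

|AC| ∈ [9, 45]  (≈ [9.0000, 45.0000])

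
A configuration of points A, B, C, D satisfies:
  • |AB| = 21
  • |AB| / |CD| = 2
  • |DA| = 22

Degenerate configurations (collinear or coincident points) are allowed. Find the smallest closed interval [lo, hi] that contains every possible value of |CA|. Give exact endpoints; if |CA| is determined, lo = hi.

|AB| ∈ {21}
|AD| ∈ {22}
|CD| ∈ {21/2}
|BD| ∈ [1, 43]
|AC| ∈ [23/2, 65/2]
|BC| ∈ [0, 107/2]

|CA| ∈ [23/2, 65/2]  (≈ [11.5000, 32.5000])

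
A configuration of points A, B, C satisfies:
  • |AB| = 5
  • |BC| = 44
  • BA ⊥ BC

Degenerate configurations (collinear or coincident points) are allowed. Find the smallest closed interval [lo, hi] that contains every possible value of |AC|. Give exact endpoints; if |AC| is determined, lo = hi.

|AB| ∈ {5}
|BC| ∈ {44}
|AC| ∈ {√(1961)}

|AC| = √(1961)  (≈ 44.2832)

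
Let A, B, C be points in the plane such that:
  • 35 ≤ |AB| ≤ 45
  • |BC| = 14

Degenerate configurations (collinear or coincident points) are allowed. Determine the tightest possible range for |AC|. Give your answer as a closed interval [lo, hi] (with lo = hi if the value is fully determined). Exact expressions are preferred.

|AB| ∈ [35, 45]
|BC| ∈ {14}
|AC| ∈ [21, 59]

|AC| ∈ [21, 59]  (≈ [21.0000, 59.0000])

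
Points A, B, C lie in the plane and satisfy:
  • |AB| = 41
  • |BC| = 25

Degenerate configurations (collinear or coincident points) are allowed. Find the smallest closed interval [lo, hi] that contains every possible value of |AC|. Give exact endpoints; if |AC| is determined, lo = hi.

|AB| ∈ {41}
|BC| ∈ {25}
|AC| ∈ [16, 66]

|AC| ∈ [16, 66]  (≈ [16.0000, 66.0000])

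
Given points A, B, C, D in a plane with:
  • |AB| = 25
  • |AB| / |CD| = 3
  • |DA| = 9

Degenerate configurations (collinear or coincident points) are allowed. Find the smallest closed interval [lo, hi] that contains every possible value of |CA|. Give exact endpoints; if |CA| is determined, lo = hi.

|CA| ∈ [2/3, 52/3]  (≈ [0.6667, 17.3333])

|AB| ∈ {25}
|AD| ∈ {9}
|CD| ∈ {25/3}
|BD| ∈ [16, 34]
|AC| ∈ [2/3, 52/3]
|BC| ∈ [23/3, 127/3]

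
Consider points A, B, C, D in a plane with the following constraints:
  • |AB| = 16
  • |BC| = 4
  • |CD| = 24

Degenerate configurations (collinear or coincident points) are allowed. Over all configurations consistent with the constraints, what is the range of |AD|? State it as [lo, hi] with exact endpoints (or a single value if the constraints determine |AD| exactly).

|AD| ∈ [4, 44]  (≈ [4.0000, 44.0000])

|AB| ∈ {16}
|BC| ∈ {4}
|CD| ∈ {24}
|AC| ∈ [12, 20]
|BD| ∈ [20, 28]
|AD| ∈ [4, 44]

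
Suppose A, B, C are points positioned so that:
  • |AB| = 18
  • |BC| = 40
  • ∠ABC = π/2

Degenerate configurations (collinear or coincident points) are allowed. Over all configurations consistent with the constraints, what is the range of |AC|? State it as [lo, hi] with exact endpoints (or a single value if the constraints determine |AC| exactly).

|AB| ∈ {18}
|BC| ∈ {40}
|AC| ∈ {2·√(481)}

|AC| = 2·√(481)  (≈ 43.8634)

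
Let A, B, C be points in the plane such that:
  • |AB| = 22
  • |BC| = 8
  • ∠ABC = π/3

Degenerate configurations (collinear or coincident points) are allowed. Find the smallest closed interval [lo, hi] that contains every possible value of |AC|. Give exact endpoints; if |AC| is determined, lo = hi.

|AB| ∈ {22}
|BC| ∈ {8}
|AC| ∈ {2·√(93)}

|AC| = 2·√(93)  (≈ 19.2873)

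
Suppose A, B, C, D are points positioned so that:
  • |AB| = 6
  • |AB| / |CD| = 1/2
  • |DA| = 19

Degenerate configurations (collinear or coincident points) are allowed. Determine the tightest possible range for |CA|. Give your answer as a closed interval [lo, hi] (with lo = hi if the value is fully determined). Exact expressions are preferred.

|CA| ∈ [7, 31]  (≈ [7.0000, 31.0000])

|AB| ∈ {6}
|AD| ∈ {19}
|CD| ∈ {12}
|BD| ∈ [13, 25]
|AC| ∈ [7, 31]
|BC| ∈ [1, 37]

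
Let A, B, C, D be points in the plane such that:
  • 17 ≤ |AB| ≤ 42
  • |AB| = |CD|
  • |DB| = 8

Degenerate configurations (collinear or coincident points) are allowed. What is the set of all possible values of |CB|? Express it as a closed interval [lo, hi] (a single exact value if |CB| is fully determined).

|CB| ∈ [9, 50]  (≈ [9.0000, 50.0000])

|AB| ∈ [17, 42]
|BD| ∈ {8}
|CD| ∈ [17, 42]
|AD| ∈ [9, 50]
|BC| ∈ [9, 50]
|AC| ∈ [0, 92]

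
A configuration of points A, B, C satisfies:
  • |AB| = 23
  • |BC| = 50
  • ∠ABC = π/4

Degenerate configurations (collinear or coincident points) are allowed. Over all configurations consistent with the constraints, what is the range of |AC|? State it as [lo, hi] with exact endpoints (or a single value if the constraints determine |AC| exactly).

|AB| ∈ {23}
|BC| ∈ {50}
|AC| ∈ {√(3029 - 1150·√(2))}

|AC| = √(3029 - 1150·√(2))  (≈ 37.4520)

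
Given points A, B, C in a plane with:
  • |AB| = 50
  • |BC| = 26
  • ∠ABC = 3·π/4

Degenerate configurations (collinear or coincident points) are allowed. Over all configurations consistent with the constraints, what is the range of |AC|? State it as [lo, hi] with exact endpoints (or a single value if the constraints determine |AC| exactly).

|AB| ∈ {50}
|BC| ∈ {26}
|AC| ∈ {2·√(325·√(2) + 794)}

|AC| = 2·√(325·√(2) + 794)  (≈ 70.8130)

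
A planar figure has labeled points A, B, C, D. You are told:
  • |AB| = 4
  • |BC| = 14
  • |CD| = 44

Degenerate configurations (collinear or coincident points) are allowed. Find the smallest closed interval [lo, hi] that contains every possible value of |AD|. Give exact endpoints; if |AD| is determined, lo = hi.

|AB| ∈ {4}
|BC| ∈ {14}
|CD| ∈ {44}
|AC| ∈ [10, 18]
|BD| ∈ [30, 58]
|AD| ∈ [26, 62]

|AD| ∈ [26, 62]  (≈ [26.0000, 62.0000])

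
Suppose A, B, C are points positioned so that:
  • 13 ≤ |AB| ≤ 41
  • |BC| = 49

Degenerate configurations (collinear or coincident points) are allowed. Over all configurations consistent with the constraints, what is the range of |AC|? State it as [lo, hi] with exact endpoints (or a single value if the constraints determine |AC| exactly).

|AB| ∈ [13, 41]
|BC| ∈ {49}
|AC| ∈ [8, 90]

|AC| ∈ [8, 90]  (≈ [8.0000, 90.0000])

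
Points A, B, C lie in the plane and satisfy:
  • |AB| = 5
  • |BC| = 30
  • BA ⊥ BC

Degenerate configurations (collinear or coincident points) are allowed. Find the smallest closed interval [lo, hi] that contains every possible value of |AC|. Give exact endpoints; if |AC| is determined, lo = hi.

|AB| ∈ {5}
|BC| ∈ {30}
|AC| ∈ {5·√(37)}

|AC| = 5·√(37)  (≈ 30.4138)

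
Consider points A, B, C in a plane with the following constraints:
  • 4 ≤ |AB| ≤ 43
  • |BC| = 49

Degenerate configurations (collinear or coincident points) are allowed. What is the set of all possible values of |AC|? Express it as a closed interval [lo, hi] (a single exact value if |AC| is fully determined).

|AB| ∈ [4, 43]
|BC| ∈ {49}
|AC| ∈ [6, 92]

|AC| ∈ [6, 92]  (≈ [6.0000, 92.0000])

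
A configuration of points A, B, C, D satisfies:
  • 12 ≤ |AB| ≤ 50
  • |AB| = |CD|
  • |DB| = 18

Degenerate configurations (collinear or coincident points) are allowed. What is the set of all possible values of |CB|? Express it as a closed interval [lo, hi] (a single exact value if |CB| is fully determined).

|CB| ∈ [0, 68]  (≈ [0.0000, 68.0000])

|AB| ∈ [12, 50]
|BD| ∈ {18}
|CD| ∈ [12, 50]
|AD| ∈ [0, 68]
|BC| ∈ [0, 68]
|AC| ∈ [0, 118]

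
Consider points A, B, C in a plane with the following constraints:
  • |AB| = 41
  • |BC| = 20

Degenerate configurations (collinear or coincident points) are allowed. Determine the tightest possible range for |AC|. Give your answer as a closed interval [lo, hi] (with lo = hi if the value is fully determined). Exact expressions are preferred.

|AB| ∈ {41}
|BC| ∈ {20}
|AC| ∈ [21, 61]

|AC| ∈ [21, 61]  (≈ [21.0000, 61.0000])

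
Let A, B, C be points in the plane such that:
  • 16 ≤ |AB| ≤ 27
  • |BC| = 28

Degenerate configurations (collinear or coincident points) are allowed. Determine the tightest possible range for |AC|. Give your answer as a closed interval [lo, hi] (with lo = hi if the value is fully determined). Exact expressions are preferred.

|AC| ∈ [1, 55]  (≈ [1.0000, 55.0000])

|AB| ∈ [16, 27]
|BC| ∈ {28}
|AC| ∈ [1, 55]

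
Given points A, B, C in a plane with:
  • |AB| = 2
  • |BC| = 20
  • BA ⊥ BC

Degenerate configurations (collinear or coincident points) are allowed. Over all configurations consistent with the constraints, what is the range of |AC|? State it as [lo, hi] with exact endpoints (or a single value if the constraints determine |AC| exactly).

|AC| = 2·√(101)  (≈ 20.0998)

|AB| ∈ {2}
|BC| ∈ {20}
|AC| ∈ {2·√(101)}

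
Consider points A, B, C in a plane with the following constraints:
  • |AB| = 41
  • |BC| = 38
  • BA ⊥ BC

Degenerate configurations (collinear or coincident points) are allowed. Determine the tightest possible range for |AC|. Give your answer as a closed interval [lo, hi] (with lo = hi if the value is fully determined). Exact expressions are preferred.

|AB| ∈ {41}
|BC| ∈ {38}
|AC| ∈ {25·√(5)}

|AC| = 25·√(5)  (≈ 55.9017)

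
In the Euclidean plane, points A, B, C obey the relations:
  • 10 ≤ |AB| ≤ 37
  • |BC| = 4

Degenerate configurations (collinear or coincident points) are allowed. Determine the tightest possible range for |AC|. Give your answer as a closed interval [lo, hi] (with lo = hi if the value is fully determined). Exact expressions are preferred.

|AB| ∈ [10, 37]
|BC| ∈ {4}
|AC| ∈ [6, 41]

|AC| ∈ [6, 41]  (≈ [6.0000, 41.0000])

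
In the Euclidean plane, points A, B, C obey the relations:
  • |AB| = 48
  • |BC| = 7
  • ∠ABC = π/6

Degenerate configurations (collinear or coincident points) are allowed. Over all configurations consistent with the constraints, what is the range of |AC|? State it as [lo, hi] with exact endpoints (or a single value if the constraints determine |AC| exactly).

|AC| = √(2353 - 336·√(3))  (≈ 42.0836)

|AB| ∈ {48}
|BC| ∈ {7}
|AC| ∈ {√(2353 - 336·√(3))}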